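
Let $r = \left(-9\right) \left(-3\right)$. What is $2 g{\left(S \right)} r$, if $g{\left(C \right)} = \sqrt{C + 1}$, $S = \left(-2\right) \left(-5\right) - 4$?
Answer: $54 \sqrt{7} \approx 142.87$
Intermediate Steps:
$S = 6$ ($S = 10 - 4 = 6$)
$g{\left(C \right)} = \sqrt{1 + C}$
$r = 27$
$2 g{\left(S \right)} r = 2 \sqrt{1 + 6} \cdot 27 = 2 \sqrt{7} \cdot 27 = 54 \sqrt{7}$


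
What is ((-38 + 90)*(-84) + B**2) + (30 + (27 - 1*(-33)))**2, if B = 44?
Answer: 5668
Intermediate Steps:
((-38 + 90)*(-84) + B**2) + (30 + (27 - 1*(-33)))**2 = ((-38 + 90)*(-84) + 44**2) + (30 + (27 - 1*(-33)))**2 = (52*(-84) + 1936) + (30 + (27 + 33))**2 = (-4368 + 1936) + (30 + 60)**2 = -2432 + 90**2 = -2432 + 8100 = 5668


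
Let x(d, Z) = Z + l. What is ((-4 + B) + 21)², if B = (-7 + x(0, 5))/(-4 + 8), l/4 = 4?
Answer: 1681/4 ≈ 420.25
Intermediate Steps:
l = 16 (l = 4*4 = 16)
x(d, Z) = 16 + Z (x(d, Z) = Z + 16 = 16 + Z)
B = 7/2 (B = (-7 + (16 + 5))/(-4 + 8) = (-7 + 21)/4 = 14*(¼) = 7/2 ≈ 3.5000)
((-4 + B) + 21)² = ((-4 + 7/2) + 21)² = (-½ + 21)² = (41/2)² = 1681/4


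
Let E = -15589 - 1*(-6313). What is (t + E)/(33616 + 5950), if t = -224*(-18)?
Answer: -2622/19783 ≈ -0.13254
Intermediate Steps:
E = -9276 (E = -15589 + 6313 = -9276)
t = 4032
(t + E)/(33616 + 5950) = (4032 - 9276)/(33616 + 5950) = -5244/39566 = -5244*1/39566 = -2622/19783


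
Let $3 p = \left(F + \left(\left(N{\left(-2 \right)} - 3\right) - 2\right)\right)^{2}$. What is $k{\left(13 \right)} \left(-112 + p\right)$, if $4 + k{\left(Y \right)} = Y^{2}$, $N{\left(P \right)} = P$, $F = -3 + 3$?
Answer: $-15785$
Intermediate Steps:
$F = 0$
$p = \frac{49}{3}$ ($p = \frac{\left(0 - 7\right)^{2}}{3} = \frac{\left(-7\right)^{2}}{3} = \frac{1}{3} \cdot 49 = \frac{49}{3} \approx 16.333$)
$k{\left(Y \right)} = -4 + Y^{2}$
$k{\left(13 \right)} \left(-112 + p\right) = \left(-4 + 13^{2}\right) \left(-112 + \frac{49}{3}\right) = \left(-4 + 169\right) \left(- \frac{287}{3}\right) = 165 \left(- \frac{287}{3}\right) = -15785$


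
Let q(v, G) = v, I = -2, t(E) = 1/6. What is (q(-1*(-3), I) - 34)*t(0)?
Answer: -31/6 ≈ -5.1667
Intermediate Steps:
t(E) = 1/6
(q(-1*(-3), I) - 34)*t(0) = (-1*(-3) - 34)*(1/6) = (3 - 34)*(1/6) = -31*1/6 = -31/6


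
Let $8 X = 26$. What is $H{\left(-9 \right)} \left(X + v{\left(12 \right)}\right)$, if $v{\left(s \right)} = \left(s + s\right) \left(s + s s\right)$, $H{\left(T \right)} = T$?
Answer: $- \frac{134901}{4} \approx -33725.0$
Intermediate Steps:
$X = \frac{13}{4}$ ($X = \frac{1}{8} \cdot 26 = \frac{13}{4} \approx 3.25$)
$v{\left(s \right)} = 2 s \left(s + s^{2}\right)$
$H{\left(-9 \right)} \left(X + v{\left(12 \right)}\right) = - 9 \left(\frac{13}{4} + 2 \cdot 12^{2} \left(1 + 12\right)\right) = - 9 \left(\frac{13}{4} + 2 \cdot 144 \cdot 13\right) = - 9 \left(\frac{13}{4} + 3744\right) = \left(-9\right) \frac{14989}{4} = - \frac{134901}{4}$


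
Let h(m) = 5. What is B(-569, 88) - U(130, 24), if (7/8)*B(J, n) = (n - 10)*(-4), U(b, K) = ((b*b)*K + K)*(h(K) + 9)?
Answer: -39753648/7 ≈ -5.6791e+6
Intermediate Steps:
U(b, K) = 14*K + 14*K*b² (U(b, K) = ((b*b)*K + K)*(5 + 9) = (b²*K + K)*14 = (K*b² + K)*14 = (K + K*b²)*14 = 14*K + 14*K*b²)
B(J, n) = 320/7 - 32*n/7 (B(J, n) = 8*((n - 10)*(-4))/7 = 8*((-10 + n)*(-4))/7 = 8*(40 - 4*n)/7 = 320/7 - 32*n/7)
B(-569, 88) - U(130, 24) = (320/7 - 32/7*88) - 14*24*(1 + 130²) = (320/7 - 2816/7) - 14*24*(1 + 16900) = -2496/7 - 14*24*16901 = -2496/7 - 1*5678736 = -2496/7 - 5678736 = -39753648/7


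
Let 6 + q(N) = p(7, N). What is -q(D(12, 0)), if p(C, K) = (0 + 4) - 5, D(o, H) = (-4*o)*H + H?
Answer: 7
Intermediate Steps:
D(o, H) = H - 4*H*o (D(o, H) = -4*H*o + H = H - 4*H*o)
p(C, K) = -1 (p(C, K) = 4 - 5 = -1)
q(N) = -7 (q(N) = -6 - 1 = -7)
-q(D(12, 0)) = -1*(-7) = 7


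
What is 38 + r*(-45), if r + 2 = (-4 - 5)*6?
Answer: 2558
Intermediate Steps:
r = -56 (r = -2 + (-4 - 5)*6 = -2 - 9*6 = -2 - 54 = -56)
38 + r*(-45) = 38 - 56*(-45) = 38 + 2520 = 2558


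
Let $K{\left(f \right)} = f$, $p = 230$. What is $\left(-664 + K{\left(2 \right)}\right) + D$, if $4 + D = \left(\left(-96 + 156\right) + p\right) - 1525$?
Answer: $-1901$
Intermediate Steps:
$D = -1239$ ($D = -4 + \left(\left(\left(-96 + 156\right) + 230\right) - 1525\right) = -4 + \left(\left(60 + 230\right) - 1525\right) = -4 + \left(290 - 1525\right) = -4 - 1235 = -1239$)
$\left(-664 + K{\left(2 \right)}\right) + D = \left(-664 + 2\right) - 1239 = -662 - 1239 = -1901$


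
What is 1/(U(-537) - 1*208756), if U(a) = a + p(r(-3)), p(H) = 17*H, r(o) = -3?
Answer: -1/209344 ≈ -4.7768e-6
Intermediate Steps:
U(a) = -51 + a (U(a) = a + 17*(-3) = a - 51 = -51 + a)
1/(U(-537) - 1*208756) = 1/((-51 - 537) - 1*208756) = 1/(-588 - 208756) = 1/(-209344) = -1/209344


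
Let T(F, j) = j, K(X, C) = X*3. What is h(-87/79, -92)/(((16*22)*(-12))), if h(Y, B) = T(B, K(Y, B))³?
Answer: 5926527/694198912 ≈ 0.0085372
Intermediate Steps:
K(X, C) = 3*X
h(Y, B) = 27*Y³ (h(Y, B) = (3*Y)³ = 27*Y³)
h(-87/79, -92)/(((16*22)*(-12))) = (27*(-87/79)³)/(((16*22)*(-12))) = (27*(-87*1/79)³)/((352*(-12))) = (27*(-87/79)³)/(-4224) = (27*(-658503/493039))*(-1/4224) = -17779581/493039*(-1/4224) = 5926527/694198912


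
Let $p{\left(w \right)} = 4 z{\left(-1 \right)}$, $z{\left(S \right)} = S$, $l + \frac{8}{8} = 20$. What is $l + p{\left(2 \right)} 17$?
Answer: $-49$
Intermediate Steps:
$l = 19$ ($l = -1 + 20 = 19$)
$p{\left(w \right)} = -4$ ($p{\left(w \right)} = 4 \left(-1\right) = -4$)
$l + p{\left(2 \right)} 17 = 19 - 68 = -49$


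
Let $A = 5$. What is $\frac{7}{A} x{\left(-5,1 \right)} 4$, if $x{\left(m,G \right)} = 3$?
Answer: $\frac{84}{5} \approx 16.8$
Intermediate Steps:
$\frac{7}{A} x{\left(-5,1 \right)} 4 = \frac{7}{5} \cdot 3 \cdot 4 = \frac{21}{5} \cdot 4 = \frac{84}{5}$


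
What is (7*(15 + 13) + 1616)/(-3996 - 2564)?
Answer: -453/1640 ≈ -0.27622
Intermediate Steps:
(7*(15 + 13) + 1616)/(-3996 - 2564) = (7*28 + 1616)/(-6560) = (196 + 1616)*(-1/6560) = 1812*(-1/6560) = -453/1640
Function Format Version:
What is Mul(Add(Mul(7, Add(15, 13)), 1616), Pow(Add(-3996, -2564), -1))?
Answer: Rational(-453, 1640) ≈ -0.27622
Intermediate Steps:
Mul(Add(Mul(7, Add(15, 13)), 1616), Pow(Add(-3996, -2564), -1)) = Mul(Add(Mul(7, 28), 1616), Pow(-6560, -1)) = Mul(Add(196, 1616), Rational(-1, 6560)) = Mul(1812, Rational(-1, 6560)) = Rational(-453, 1640)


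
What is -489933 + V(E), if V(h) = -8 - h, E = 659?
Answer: -490600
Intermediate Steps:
-489933 + V(E) = -489933 + (-8 - 1*659) = -489933 + (-8 - 659) = -489933 - 667 = -490600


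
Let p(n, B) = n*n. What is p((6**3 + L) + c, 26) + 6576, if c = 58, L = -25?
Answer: 68577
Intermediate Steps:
p(n, B) = n**2
p((6**3 + L) + c, 26) + 6576 = ((6**3 - 25) + 58)**2 + 6576 = ((216 - 25) + 58)**2 + 6576 = (191 + 58)**2 + 6576 = 249**2 + 6576 = 62001 + 6576 = 68577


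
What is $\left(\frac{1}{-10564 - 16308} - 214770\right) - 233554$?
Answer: $- \frac{12047362529}{26872} \approx -4.4832 \cdot 10^{5}$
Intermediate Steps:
$\left(\frac{1}{-10564 - 16308} - 214770\right) - 233554 = \left(\frac{1}{-26872} - 214770\right) - 233554 = \left(- \frac{1}{26872} - 214770\right) - 233554 = - \frac{5771299441}{26872} - 233554 = - \frac{12047362529}{26872}$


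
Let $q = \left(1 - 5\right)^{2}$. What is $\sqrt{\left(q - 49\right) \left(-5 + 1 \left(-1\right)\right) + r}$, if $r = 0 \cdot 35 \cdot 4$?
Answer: $3 \sqrt{22} \approx 14.071$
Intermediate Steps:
$r = 0$ ($r = 0 \cdot 4 = 0$)
$q = 16$ ($q = \left(-4\right)^{2} = 16$)
$\sqrt{\left(q - 49\right) \left(-5 + 1 \left(-1\right)\right) + r} = \sqrt{\left(16 - 49\right) \left(-5 + 1 \left(-1\right)\right) + 0} = \sqrt{- 33 \left(-5 - 1\right) + 0} = \sqrt{\left(-33\right) \left(-6\right) + 0} = \sqrt{198 + 0} = \sqrt{198} = 3 \sqrt{22}$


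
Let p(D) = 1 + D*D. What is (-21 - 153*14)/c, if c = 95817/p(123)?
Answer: -10908730/31939 ≈ -341.55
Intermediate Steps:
p(D) = 1 + D²
c = 95817/15130 (c = 95817/(1 + 123²) = 95817/(1 + 15129) = 95817/15130 ≈ 6.3329)
(-21 - 153*14)/c = (-21 - 153*14)/(95817/15130) = (-21 - 2142)*(15130/95817) = -2163*15130/95817 = -10908730/31939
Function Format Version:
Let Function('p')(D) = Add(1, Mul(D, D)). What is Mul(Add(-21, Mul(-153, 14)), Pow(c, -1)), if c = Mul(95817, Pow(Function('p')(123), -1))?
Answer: Rational(-10908730, 31939) ≈ -341.55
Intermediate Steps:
Function('p')(D) = Add(1, Pow(D, 2))
c = Rational(95817, 15130) (c = Mul(95817, Pow(Add(1, Pow(123, 2)), -1)) = Mul(95817, Pow(Add(1, 15129), -1)) = Mul(95817, Pow(15130, -1)) = Mul(95817, Rational(1, 15130)) = Rational(95817, 15130) ≈ 6.3329)
Mul(Add(-21, Mul(-153, 14)), Pow(c, -1)) = Mul(Add(-21, Mul(-153, 14)), Pow(Rational(95817, 15130), -1)) = Mul(Add(-21, -2142), Rational(15130, 95817)) = Mul(-2163, Rational(15130, 95817)) = Rational(-10908730, 31939)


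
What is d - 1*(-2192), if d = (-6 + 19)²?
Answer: 2361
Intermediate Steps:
d = 169 (d = 13² = 169)
d - 1*(-2192) = 169 - 1*(-2192) = 169 + 2192 = 2361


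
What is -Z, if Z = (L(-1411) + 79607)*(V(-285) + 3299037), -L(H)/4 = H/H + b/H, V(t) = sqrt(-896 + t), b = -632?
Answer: -21796408525605/83 - 112317305*I*sqrt(1181)/1411 ≈ -2.6261e+11 - 2.7355e+6*I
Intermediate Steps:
L(H) = -4 + 2528/H (L(H) = -4*(H/H - 632/H) = -4*(1 - 632/H) = -4 + 2528/H)
Z = 21796408525605/83 + 112317305*I*sqrt(1181)/1411 (Z = ((-4 + 2528/(-1411)) + 79607)*(sqrt(-896 - 285) + 3299037) = ((-4 + 2528*(-1/1411)) + 79607)*(sqrt(-1181) + 3299037) = ((-4 - 2528/1411) + 79607)*(I*sqrt(1181) + 3299037) = (-8172/1411 + 79607)*(3299037 + I*sqrt(1181)) = 112317305*(3299037 + I*sqrt(1181))/1411 = 21796408525605/83 + 112317305*I*sqrt(1181)/1411 ≈ 2.6261e+11 + 2.7355e+6*I)
-Z = -(21796408525605/83 + 112317305*I*sqrt(1181)/1411) = -21796408525605/83 - 112317305*I*sqrt(1181)/1411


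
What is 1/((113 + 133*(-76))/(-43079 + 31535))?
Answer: 11544/9995 ≈ 1.1550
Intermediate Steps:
1/((113 + 133*(-76))/(-43079 + 31535)) = 1/((113 - 10108)/(-11544)) = 1/(-9995*(-1/11544)) = 1/(9995/11544) = 11544/9995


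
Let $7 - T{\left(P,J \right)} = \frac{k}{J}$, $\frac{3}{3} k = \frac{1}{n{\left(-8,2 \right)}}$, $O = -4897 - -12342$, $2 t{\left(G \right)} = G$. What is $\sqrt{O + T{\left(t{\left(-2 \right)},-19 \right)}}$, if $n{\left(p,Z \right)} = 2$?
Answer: $\frac{\sqrt{10760726}}{38} \approx 86.325$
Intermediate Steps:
$t{\left(G \right)} = \frac{G}{2}$
$O = 7445$ ($O = -4897 + 12342 = 7445$)
$k = \frac{1}{2} \approx 0.5$
$T{\left(P,J \right)} = 7 - \frac{1}{2 J}$
$\sqrt{O + T{\left(t{\left(-2 \right)},-19 \right)}} = \sqrt{7445 + \left(7 - \frac{1}{2 \left(-19\right)}\right)} = \sqrt{7445 + \left(7 - - \frac{1}{38}\right)} = \sqrt{7445 + \left(7 + \frac{1}{38}\right)} = \sqrt{7445 + \frac{267}{38}} = \sqrt{\frac{283177}{38}} = \frac{\sqrt{10760726}}{38}$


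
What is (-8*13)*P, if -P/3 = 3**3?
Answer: 8424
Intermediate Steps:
P = -81 (P = -3*3**3 = -3*27 = -81)
(-8*13)*P = -8*13*(-81) = -104*(-81) = 8424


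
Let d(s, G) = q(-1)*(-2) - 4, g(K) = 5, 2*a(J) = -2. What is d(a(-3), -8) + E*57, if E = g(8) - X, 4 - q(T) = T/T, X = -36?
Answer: 2327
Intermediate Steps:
q(T) = 3 (q(T) = 4 - T/T = 4 - 1*1 = 4 - 1 = 3)
a(J) = -1 (a(J) = (½)*(-2) = -1)
d(s, G) = -10 (d(s, G) = 3*(-2) - 4 = -6 - 4 = -10)
E = 41 (E = 5 - 1*(-36) = 5 + 36 = 41)
d(a(-3), -8) + E*57 = -10 + 41*57 = -10 + 2337 = 2327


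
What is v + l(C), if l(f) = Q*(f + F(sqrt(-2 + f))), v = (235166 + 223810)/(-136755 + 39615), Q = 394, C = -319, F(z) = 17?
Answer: -963246108/8095 ≈ -1.1899e+5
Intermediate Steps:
v = -38248/8095 (v = 458976/(-97140) = 458976*(-1/97140) = -38248/8095 ≈ -4.7249)
l(f) = 6698 + 394*f (l(f) = 394*(f + 17) = 394*(17 + f) = 6698 + 394*f)
v + l(C) = -38248/8095 + (6698 + 394*(-319)) = -38248/8095 + (6698 - 125686) = -38248/8095 - 118988 = -963246108/8095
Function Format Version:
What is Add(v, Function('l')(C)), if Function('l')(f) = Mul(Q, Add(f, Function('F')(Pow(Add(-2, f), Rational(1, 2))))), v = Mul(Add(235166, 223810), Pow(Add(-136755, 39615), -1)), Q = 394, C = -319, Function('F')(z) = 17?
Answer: Rational(-963246108, 8095) ≈ -1.1899e+5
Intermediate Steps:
v = Rational(-38248, 8095) (v = Mul(458976, Pow(-97140, -1)) = Mul(458976, Rational(-1, 97140)) = Rational(-38248, 8095) ≈ -4.7249)
Function('l')(f) = Add(6698, Mul(394, f)) (Function('l')(f) = Mul(394, Add(f, 17)) = Mul(394, Add(17, f)) = Add(6698, Mul(394, f)))
Add(v, Function('l')(C)) = Add(Rational(-38248, 8095), Add(6698, Mul(394, -319))) = Add(Rational(-38248, 8095), Add(6698, -125686)) = Add(Rational(-38248, 8095), -118988) = Rational(-963246108, 8095)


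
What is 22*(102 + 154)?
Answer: 5632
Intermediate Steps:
22*(102 + 154) = 22*256 = 5632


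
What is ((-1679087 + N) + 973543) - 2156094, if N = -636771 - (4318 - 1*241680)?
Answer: -3261047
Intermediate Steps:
N = -399409 (N = -636771 - (4318 - 241680) = -636771 - 1*(-237362) = -636771 + 237362 = -399409)
((-1679087 + N) + 973543) - 2156094 = ((-1679087 - 399409) + 973543) - 2156094 = (-2078496 + 973543) - 2156094 = -1104953 - 2156094 = -3261047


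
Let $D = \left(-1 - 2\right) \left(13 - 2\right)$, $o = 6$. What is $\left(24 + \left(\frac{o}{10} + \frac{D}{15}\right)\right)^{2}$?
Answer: $\frac{12544}{25} \approx 501.76$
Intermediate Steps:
$D = -33$ ($D = \left(-3\right) 11 = -33$)
$\left(24 + \left(\frac{o}{10} + \frac{D}{15}\right)\right)^{2} = \left(24 + \left(\frac{6}{10} - \frac{33}{15}\right)\right)^{2} = \left(24 + \left(6 \cdot \frac{1}{10} - \frac{11}{5}\right)\right)^{2} = \left(24 + \left(\frac{3}{5} - \frac{11}{5}\right)\right)^{2} = \left(24 - \frac{8}{5}\right)^{2} = \left(\frac{112}{5}\right)^{2} = \frac{12544}{25}$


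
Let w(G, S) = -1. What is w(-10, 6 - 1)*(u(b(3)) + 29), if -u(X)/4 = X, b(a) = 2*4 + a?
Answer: 15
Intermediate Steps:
b(a) = 8 + a
u(X) = -4*X
w(-10, 6 - 1)*(u(b(3)) + 29) = -(-4*(8 + 3) + 29) = -(-4*11 + 29) = -(-44 + 29) = -1*(-15) = 15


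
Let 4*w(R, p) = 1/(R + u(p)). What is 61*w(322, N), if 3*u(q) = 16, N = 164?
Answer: 183/3928 ≈ 0.046589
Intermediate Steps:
u(q) = 16/3 (u(q) = (1/3)*16 = 16/3)
w(R, p) = 1/(4*(16/3 + R)) (w(R, p) = 1/(4*(R + 16/3)) = 1/(4*(16/3 + R)))
61*w(322, N) = 61*(3/(4*(16 + 3*322))) = 61*(3/(4*(16 + 966))) = 61*((3/4)/982) = 61*((3/4)*(1/982)) = 61*(3/3928) = 183/3928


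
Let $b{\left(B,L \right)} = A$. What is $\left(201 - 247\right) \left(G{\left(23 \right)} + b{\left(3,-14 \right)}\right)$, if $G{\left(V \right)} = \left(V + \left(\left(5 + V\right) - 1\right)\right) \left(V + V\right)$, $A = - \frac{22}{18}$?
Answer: $- \frac{951694}{9} \approx -1.0574 \cdot 10^{5}$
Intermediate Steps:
$A = - \frac{11}{9}$ ($A = \left(-22\right) \frac{1}{18} = - \frac{11}{9} \approx -1.2222$)
$b{\left(B,L \right)} = - \frac{11}{9}$
$G{\left(V \right)} = 2 V \left(4 + 2 V\right)$ ($G{\left(V \right)} = \left(V + \left(4 + V\right)\right) 2 V = \left(4 + 2 V\right) 2 V = 2 V \left(4 + 2 V\right)$)
$\left(201 - 247\right) \left(G{\left(23 \right)} + b{\left(3,-14 \right)}\right) = \left(201 - 247\right) \left(4 \cdot 23 \left(2 + 23\right) - \frac{11}{9}\right) = - 46 \left(4 \cdot 23 \cdot 25 - \frac{11}{9}\right) = - 46 \left(2300 - \frac{11}{9}\right) = \left(-46\right) \frac{20689}{9} = - \frac{951694}{9}$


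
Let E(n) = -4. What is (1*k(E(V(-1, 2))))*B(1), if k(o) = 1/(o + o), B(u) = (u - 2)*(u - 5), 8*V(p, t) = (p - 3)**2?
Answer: -1/2 ≈ -0.50000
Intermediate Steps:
V(p, t) = (-3 + p)**2/8 (V(p, t) = (p - 3)**2/8 = (-3 + p)**2/8)
B(u) = (-5 + u)*(-2 + u) (B(u) = (-2 + u)*(-5 + u) = (-5 + u)*(-2 + u))
k(o) = 1/(2*o)
(1*k(E(V(-1, 2))))*B(1) = (1*((1/2)/(-4)))*(10 + 1**2 - 7*1) = (1*((1/2)*(-1/4)))*(10 + 1 - 7) = (1*(-1/8))*4 = -1/8*4 = -1/2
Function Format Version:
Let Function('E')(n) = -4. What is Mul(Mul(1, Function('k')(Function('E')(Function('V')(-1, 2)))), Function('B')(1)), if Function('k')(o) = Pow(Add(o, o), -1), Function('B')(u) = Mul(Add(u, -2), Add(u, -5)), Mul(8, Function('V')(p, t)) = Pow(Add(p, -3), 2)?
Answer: Rational(-1, 2) ≈ -0.50000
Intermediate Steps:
Function('V')(p, t) = Mul(Rational(1, 8), Pow(Add(-3, p), 2)) (Function('V')(p, t) = Mul(Rational(1, 8), Pow(Add(p, -3), 2)) = Mul(Rational(1, 8), Pow(Add(-3, p), 2)))
Function('B')(u) = Mul(Add(-5, u), Add(-2, u)) (Function('B')(u) = Mul(Add(-2, u), Add(-5, u)) = Mul(Add(-5, u), Add(-2, u)))
Function('k')(o) = Mul(Rational(1, 2), Pow(o, -1)) (Function('k')(o) = Pow(Mul(2, o), -1) = Mul(Rational(1, 2), Pow(o, -1)))
Mul(Mul(1, Function('k')(Function('E')(Function('V')(-1, 2)))), Function('B')(1)) = Mul(Mul(1, Mul(Rational(1, 2), Pow(-4, -1))), Add(10, Pow(1, 2), Mul(-7, 1))) = Mul(Mul(1, Mul(Rational(1, 2), Rational(-1, 4))), Add(10, 1, -7)) = Mul(Mul(1, Rational(-1, 8)), 4) = Mul(Rational(-1, 8), 4) = Rational(-1, 2)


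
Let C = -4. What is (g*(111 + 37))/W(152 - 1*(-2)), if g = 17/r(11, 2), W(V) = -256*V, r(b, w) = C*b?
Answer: 629/433664 ≈ 0.0014504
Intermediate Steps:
r(b, w) = -4*b
g = -17/44 (g = 17/((-4*11)) = 17/(-44) = 17*(-1/44) = -17/44 ≈ -0.38636)
(g*(111 + 37))/W(152 - 1*(-2)) = (-17*(111 + 37)/44)/((-256*(152 - 1*(-2)))) = (-17/44*148)/((-256*(152 + 2))) = -629/(11*((-256*154))) = -629/11/(-39424) = -629/11*(-1/39424) = 629/433664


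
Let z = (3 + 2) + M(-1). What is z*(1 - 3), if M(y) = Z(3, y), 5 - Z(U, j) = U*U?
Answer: -2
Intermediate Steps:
Z(U, j) = 5 - U**2 (Z(U, j) = 5 - U*U = 5 - U**2)
M(y) = -4 (M(y) = 5 - 1*3**2 = 5 - 1*9 = 5 - 9 = -4)
z = 1 (z = (3 + 2) - 4 = 5 - 4 = 1)
z*(1 - 3) = 1*(1 - 3) = 1*(-2) = -2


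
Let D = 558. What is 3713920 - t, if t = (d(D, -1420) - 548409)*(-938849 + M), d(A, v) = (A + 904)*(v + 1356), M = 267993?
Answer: -430670408392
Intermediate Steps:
d(A, v) = (904 + A)*(1356 + v)
t = 430674122312 (t = ((1225824 + 904*(-1420) + 1356*558 + 558*(-1420)) - 548409)*(-938849 + 267993) = ((1225824 - 1283680 + 756648 - 792360) - 548409)*(-670856) = (-93568 - 548409)*(-670856) = -641977*(-670856) = 430674122312)
3713920 - t = 3713920 - 1*430674122312 = 3713920 - 430674122312 = -430670408392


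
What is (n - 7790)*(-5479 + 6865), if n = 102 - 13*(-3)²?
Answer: -10817730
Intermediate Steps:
n = -15 (n = 102 - 13*9 = 102 - 117 = -15)
(n - 7790)*(-5479 + 6865) = (-15 - 7790)*(-5479 + 6865) = -7805*1386 = -10817730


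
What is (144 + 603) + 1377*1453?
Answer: 2001528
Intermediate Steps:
(144 + 603) + 1377*1453 = 747 + 2000781 = 2001528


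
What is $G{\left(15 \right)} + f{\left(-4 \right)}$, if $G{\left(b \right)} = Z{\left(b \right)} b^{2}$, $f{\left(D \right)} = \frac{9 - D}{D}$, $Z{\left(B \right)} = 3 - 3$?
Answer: $- \frac{13}{4} \approx -3.25$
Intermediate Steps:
$Z{\left(B \right)} = 0$ ($Z{\left(B \right)} = 3 - 3 = 0$)
$f{\left(D \right)} = \frac{9 - D}{D}$
$G{\left(b \right)} = 0$ ($G{\left(b \right)} = 0 b^{2} = 0$)
$G{\left(15 \right)} + f{\left(-4 \right)} = 0 + \frac{9 - -4}{-4} = 0 - \frac{9 + 4}{4} = 0 - \frac{13}{4} = - \frac{13}{4}$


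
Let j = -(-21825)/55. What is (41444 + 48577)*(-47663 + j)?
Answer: -46804438488/11 ≈ -4.2549e+9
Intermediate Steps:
j = 4365/11 (j = -(-21825)/55 = -485*(-9/11) = 4365/11 ≈ 396.82)
(41444 + 48577)*(-47663 + j) = (41444 + 48577)*(-47663 + 4365/11) = 90021*(-519928/11) = -46804438488/11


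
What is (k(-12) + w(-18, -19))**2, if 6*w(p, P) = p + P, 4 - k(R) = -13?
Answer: 4225/36 ≈ 117.36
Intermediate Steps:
k(R) = 17 (k(R) = 4 - 1*(-13) = 4 + 13 = 17)
w(p, P) = P/6 + p/6 (w(p, P) = (p + P)/6 = (P + p)/6 = P/6 + p/6)
(k(-12) + w(-18, -19))**2 = (17 + ((1/6)*(-19) + (1/6)*(-18)))**2 = (17 + (-19/6 - 3))**2 = (17 - 37/6)**2 = (65/6)**2 = 4225/36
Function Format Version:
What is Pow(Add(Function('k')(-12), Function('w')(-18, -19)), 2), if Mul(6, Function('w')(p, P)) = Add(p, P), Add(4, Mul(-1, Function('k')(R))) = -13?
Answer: Rational(4225, 36) ≈ 117.36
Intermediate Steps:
Function('k')(R) = 17 (Function('k')(R) = Add(4, Mul(-1, -13)) = Add(4, 13) = 17)
Function('w')(p, P) = Add(Mul(Rational(1, 6), P), Mul(Rational(1, 6), p)) (Function('w')(p, P) = Mul(Rational(1, 6), Add(p, P)) = Mul(Rational(1, 6), Add(P, p)) = Add(Mul(Rational(1, 6), P), Mul(Rational(1, 6), p)))
Pow(Add(Function('k')(-12), Function('w')(-18, -19)), 2) = Pow(Add(17, Add(Mul(Rational(1, 6), -19), Mul(Rational(1, 6), -18))), 2) = Pow(Add(17, Add(Rational(-19, 6), -3)), 2) = Pow(Add(17, Rational(-37, 6)), 2) = Pow(Rational(65, 6), 2) = Rational(4225, 36)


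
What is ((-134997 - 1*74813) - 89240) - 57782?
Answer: -356832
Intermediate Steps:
((-134997 - 1*74813) - 89240) - 57782 = ((-134997 - 74813) - 89240) - 57782 = (-209810 - 89240) - 57782 = -299050 - 57782 = -356832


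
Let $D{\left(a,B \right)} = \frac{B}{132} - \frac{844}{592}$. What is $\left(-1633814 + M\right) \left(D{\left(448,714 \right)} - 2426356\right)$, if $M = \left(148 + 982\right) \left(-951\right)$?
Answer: $\frac{2674656894411213}{407} \approx 6.5716 \cdot 10^{12}$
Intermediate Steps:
$D{\left(a,B \right)} = - \frac{211}{148} + \frac{B}{132}$ ($D{\left(a,B \right)} = B \frac{1}{132} - \frac{211}{148} = \frac{B}{132} - \frac{211}{148} = - \frac{211}{148} + \frac{B}{132}$)
$M = -1074630$ ($M = 1130 \left(-951\right) = -1074630$)
$\left(-1633814 + M\right) \left(D{\left(448,714 \right)} - 2426356\right) = \left(-1633814 - 1074630\right) \left(\left(- \frac{211}{148} + \frac{1}{132} \cdot 714\right) - 2426356\right) = - 2708444 \left(\left(- \frac{211}{148} + \frac{119}{22}\right) - 2426356\right) = - 2708444 \left(\frac{6485}{1628} - 2426356\right) = \left(-2708444\right) \left(- \frac{3950101083}{1628}\right) = \frac{2674656894411213}{407}$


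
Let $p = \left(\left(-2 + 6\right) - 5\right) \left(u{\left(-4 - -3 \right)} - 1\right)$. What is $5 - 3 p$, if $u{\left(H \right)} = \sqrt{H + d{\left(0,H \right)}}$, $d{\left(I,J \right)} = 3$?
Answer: $2 + 3 \sqrt{2} \approx 6.2426$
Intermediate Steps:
$u{\left(H \right)} = \sqrt{3 + H}$ ($u{\left(H \right)} = \sqrt{H + 3} = \sqrt{3 + H}$)
$p = 1 - \sqrt{2}$ ($p = \left(\left(-2 + 6\right) - 5\right) \left(\sqrt{3 - 1} - 1\right) = \left(4 - 5\right) \left(\sqrt{3 + \left(-4 + 3\right)} - 1\right) = - (\sqrt{3 - 1} - 1) = - (\sqrt{2} - 1) = - (-1 + \sqrt{2}) = 1 - \sqrt{2} \approx -0.41421$)
$5 - 3 p = 5 - 3 \left(1 - \sqrt{2}\right) = 5 - \left(3 - 3 \sqrt{2}\right) = 2 + 3 \sqrt{2}$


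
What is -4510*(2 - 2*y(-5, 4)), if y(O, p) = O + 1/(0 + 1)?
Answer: -45100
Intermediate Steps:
y(O, p) = 1 + O (y(O, p) = O + 1/1 = O + 1 = 1 + O)
-4510*(2 - 2*y(-5, 4)) = -4510*(2 - 2*(1 - 5)) = -4510*(2 - 2*(-4)) = -4510*(2 + 8) = -4510*10 = -45100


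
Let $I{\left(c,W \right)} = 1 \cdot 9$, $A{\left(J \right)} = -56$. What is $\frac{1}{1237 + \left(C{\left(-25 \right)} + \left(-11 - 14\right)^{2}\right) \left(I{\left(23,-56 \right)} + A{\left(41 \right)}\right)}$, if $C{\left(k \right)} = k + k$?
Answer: $- \frac{1}{25788} \approx -3.8778 \cdot 10^{-5}$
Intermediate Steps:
$I{\left(c,W \right)} = 9$
$C{\left(k \right)} = 2 k$
$\frac{1}{1237 + \left(C{\left(-25 \right)} + \left(-11 - 14\right)^{2}\right) \left(I{\left(23,-56 \right)} + A{\left(41 \right)}\right)} = \frac{1}{1237 + \left(2 \left(-25\right) + \left(-11 - 14\right)^{2}\right) \left(9 - 56\right)} = \frac{1}{1237 + \left(-50 + \left(-25\right)^{2}\right) \left(-47\right)} = \frac{1}{1237 + \left(-50 + 625\right) \left(-47\right)} = \frac{1}{1237 + 575 \left(-47\right)} = \frac{1}{1237 - 27025} = \frac{1}{-25788} = - \frac{1}{25788}$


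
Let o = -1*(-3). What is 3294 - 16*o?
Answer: 3246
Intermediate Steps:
o = 3
3294 - 16*o = 3294 - 16*3 = 3294 - 1*48 = 3294 - 48 = 3246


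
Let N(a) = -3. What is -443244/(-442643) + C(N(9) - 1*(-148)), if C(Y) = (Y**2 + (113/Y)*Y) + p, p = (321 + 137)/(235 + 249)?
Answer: 2264502861923/107119606 ≈ 21140.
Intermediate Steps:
p = 229/242 (p = 458/484 = 458*(1/484) = 229/242 ≈ 0.94628)
C(Y) = 27575/242 + Y**2 (C(Y) = (Y**2 + (113/Y)*Y) + 229/242 = (Y**2 + 113) + 229/242 = (113 + Y**2) + 229/242 = 27575/242 + Y**2)
-443244/(-442643) + C(N(9) - 1*(-148)) = -443244/(-442643) + (27575/242 + (-3 - 1*(-148))**2) = -443244*(-1/442643) + (27575/242 + (-3 + 148)**2) = 443244/442643 + (27575/242 + 145**2) = 443244/442643 + (27575/242 + 21025) = 443244/442643 + 5115625/242 = 2264502861923/107119606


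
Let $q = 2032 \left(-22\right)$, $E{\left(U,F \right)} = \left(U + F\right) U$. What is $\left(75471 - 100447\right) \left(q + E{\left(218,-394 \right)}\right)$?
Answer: $2074806272$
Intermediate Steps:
$E{\left(U,F \right)} = U \left(F + U\right)$ ($E{\left(U,F \right)} = \left(F + U\right) U = U \left(F + U\right)$)
$q = -44704$
$\left(75471 - 100447\right) \left(q + E{\left(218,-394 \right)}\right) = \left(75471 - 100447\right) \left(-44704 + 218 \left(-394 + 218\right)\right) = - 24976 \left(-44704 + 218 \left(-176\right)\right) = - 24976 \left(-44704 - 38368\right) = \left(-24976\right) \left(-83072\right) = 2074806272$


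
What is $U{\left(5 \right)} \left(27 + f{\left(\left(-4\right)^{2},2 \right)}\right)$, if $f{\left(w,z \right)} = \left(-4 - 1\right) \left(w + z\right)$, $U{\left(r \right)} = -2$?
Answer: $126$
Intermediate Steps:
$f{\left(w,z \right)} = - 5 w - 5 z$ ($f{\left(w,z \right)} = - 5 \left(w + z\right) = - 5 w - 5 z$)
$U{\left(5 \right)} \left(27 + f{\left(\left(-4\right)^{2},2 \right)}\right) = - 2 \left(27 - \left(10 + 5 \left(-4\right)^{2}\right)\right) = - 2 \left(27 - 90\right) = \left(-2\right) \left(-63\right) = 126$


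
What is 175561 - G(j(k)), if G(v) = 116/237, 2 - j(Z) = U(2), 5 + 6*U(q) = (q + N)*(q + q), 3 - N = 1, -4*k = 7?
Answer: 41607841/237 ≈ 1.7556e+5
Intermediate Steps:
k = -7/4 (k = -1/4*7 = -7/4 ≈ -1.7500)
N = 2 (N = 3 - 1*1 = 3 - 1 = 2)
U(q) = -5/6 + q*(2 + q)/3 (U(q) = -5/6 + ((q + 2)*(q + q))/6 = -5/6 + ((2 + q)*(2*q))/6 = -5/6 + (2*q*(2 + q))/6 = -5/6 + q*(2 + q)/3)
j(Z) = 1/6 (j(Z) = 2 - (-5/6 + (1/3)*2**2 + (2/3)*2) = 2 - (-5/6 + (1/3)*4 + 4/3) = 2 - (-5/6 + 4/3 + 4/3) = 2 - 1*11/6 = 2 - 11/6 = 1/6)
G(v) = 116/237 (G(v) = 116*(1/237) = 116/237)
175561 - G(j(k)) = 175561 - 1*116/237 = 175561 - 116/237 = 41607841/237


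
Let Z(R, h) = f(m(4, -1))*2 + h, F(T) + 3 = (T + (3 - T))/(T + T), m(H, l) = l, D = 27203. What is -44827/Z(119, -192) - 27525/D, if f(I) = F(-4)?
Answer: 4855833149/21626385 ≈ 224.53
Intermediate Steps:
F(T) = -3 + 3/(2*T) (F(T) = -3 + (T + (3 - T))/(T + T) = -3 + 3/((2*T)) = -3 + 3*(1/(2*T)) = -3 + 3/(2*T))
f(I) = -27/8 (f(I) = -3 + (3/2)/(-4) = -3 + (3/2)*(-¼) = -3 - 3/8 = -27/8)
Z(R, h) = -27/4 + h (Z(R, h) = -27/8*2 + h = -27/4 + h)
-44827/Z(119, -192) - 27525/D = -44827/(-27/4 - 192) - 27525/27203 = -44827/(-795/4) - 27525*1/27203 = -44827*(-4/795) - 27525/27203 = 179308/795 - 27525/27203 = 4855833149/21626385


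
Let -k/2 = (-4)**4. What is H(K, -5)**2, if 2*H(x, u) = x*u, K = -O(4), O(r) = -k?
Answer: 1638400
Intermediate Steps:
k = -512 (k = -2*(-4)**4 = -2*256 = -512)
O(r) = 512 (O(r) = -1*(-512) = 512)
K = -512 (K = -1*512 = -512)
H(x, u) = u*x/2 (H(x, u) = (x*u)/2 = (u*x)/2 = u*x/2)
H(K, -5)**2 = ((1/2)*(-5)*(-512))**2 = 1280**2 = 1638400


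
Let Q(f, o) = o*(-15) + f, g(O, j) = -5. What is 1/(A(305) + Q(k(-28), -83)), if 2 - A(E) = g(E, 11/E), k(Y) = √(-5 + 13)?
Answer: 313/391874 - √2/783748 ≈ 0.00079692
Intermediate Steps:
k(Y) = 2*√2 (k(Y) = √8 = 2*√2)
A(E) = 7 (A(E) = 2 - 1*(-5) = 2 + 5 = 7)
Q(f, o) = f - 15*o (Q(f, o) = -15*o + f = f - 15*o)
1/(A(305) + Q(k(-28), -83)) = 1/(7 + (2*√2 - 15*(-83))) = 1/(7 + (2*√2 + 1245)) = 1/(7 + (1245 + 2*√2)) = 1/(1252 + 2*√2)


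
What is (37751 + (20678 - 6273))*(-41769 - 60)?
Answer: -2181633324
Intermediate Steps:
(37751 + (20678 - 6273))*(-41769 - 60) = (37751 + 14405)*(-41829) = 52156*(-41829) = -2181633324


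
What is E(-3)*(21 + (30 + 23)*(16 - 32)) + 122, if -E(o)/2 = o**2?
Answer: 15008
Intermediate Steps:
E(o) = -2*o**2
E(-3)*(21 + (30 + 23)*(16 - 32)) + 122 = (-2*(-3)**2)*(21 + (30 + 23)*(16 - 32)) + 122 = (-2*9)*(21 + 53*(-16)) + 122 = -18*(21 - 848) + 122 = -18*(-827) + 122 = 14886 + 122 = 15008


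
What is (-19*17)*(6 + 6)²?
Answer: -46512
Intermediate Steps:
(-19*17)*(6 + 6)² = -323*12² = -323*144 = -46512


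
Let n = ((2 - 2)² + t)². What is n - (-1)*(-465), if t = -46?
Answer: 1651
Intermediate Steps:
n = 2116 (n = ((2 - 2)² - 46)² = (0² - 46)² = (0 - 46)² = (-46)² = 2116)
n - (-1)*(-465) = 2116 - (-1)*(-465) = 2116 - 1*465 = 2116 - 465 = 1651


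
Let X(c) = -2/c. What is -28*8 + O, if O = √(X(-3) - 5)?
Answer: -224 + I*√39/3 ≈ -224.0 + 2.0817*I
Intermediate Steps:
O = I*√39/3 (O = √(-2/(-3) - 5) = √(-2*(-⅓) - 5) = √(⅔ - 5) = √(-13/3) = I*√39/3 ≈ 2.0817*I)
-28*8 + O = -28*8 + I*√39/3 = -224 + I*√39/3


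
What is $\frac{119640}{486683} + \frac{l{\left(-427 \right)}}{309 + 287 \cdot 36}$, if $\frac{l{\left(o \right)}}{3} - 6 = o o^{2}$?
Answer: $- \frac{37890026066711}{1726264601} \approx -21949.0$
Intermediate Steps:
$l{\left(o \right)} = 18 + 3 o^{3}$ ($l{\left(o \right)} = 18 + 3 o o^{2} = 18 + 3 o^{3}$)
$\frac{119640}{486683} + \frac{l{\left(-427 \right)}}{309 + 287 \cdot 36} = \frac{119640}{486683} + \frac{18 + 3 \left(-427\right)^{3}}{309 + 287 \cdot 36} = 119640 \cdot \frac{1}{486683} + \frac{18 + 3 \left(-77854483\right)}{309 + 10332} = \frac{119640}{486683} + \frac{18 - 233563449}{10641} = \frac{119640}{486683} - \frac{77854477}{3547} = - \frac{37890026066711}{1726264601}$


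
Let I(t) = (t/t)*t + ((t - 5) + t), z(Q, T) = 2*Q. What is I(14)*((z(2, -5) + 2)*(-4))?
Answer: -888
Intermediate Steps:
I(t) = -5 + 3*t (I(t) = 1*t + ((-5 + t) + t) = t + (-5 + 2*t) = -5 + 3*t)
I(14)*((z(2, -5) + 2)*(-4)) = (-5 + 3*14)*((2*2 + 2)*(-4)) = (-5 + 42)*((4 + 2)*(-4)) = 37*(6*(-4)) = 37*(-24) = -888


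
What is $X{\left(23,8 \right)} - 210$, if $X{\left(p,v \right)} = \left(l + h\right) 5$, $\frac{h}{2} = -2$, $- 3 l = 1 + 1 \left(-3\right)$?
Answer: $- \frac{680}{3} \approx -226.67$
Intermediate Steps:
$l = \frac{2}{3}$ ($l = - \frac{1 + 1 \left(-3\right)}{3} = - \frac{1 - 3}{3} = \left(- \frac{1}{3}\right) \left(-2\right) = \frac{2}{3} \approx 0.66667$)
$h = -4$ ($h = 2 \left(-2\right) = -4$)
$X{\left(p,v \right)} = - \frac{50}{3}$ ($X{\left(p,v \right)} = \left(\frac{2}{3} - 4\right) 5 = \left(- \frac{10}{3}\right) 5 = - \frac{50}{3}$)
$X{\left(23,8 \right)} - 210 = - \frac{50}{3} - 210 = - \frac{680}{3}$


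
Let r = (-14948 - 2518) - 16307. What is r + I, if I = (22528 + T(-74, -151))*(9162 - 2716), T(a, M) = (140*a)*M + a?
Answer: 10228569271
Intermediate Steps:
T(a, M) = a + 140*M*a (T(a, M) = 140*M*a + a = a + 140*M*a)
r = -33773 (r = -17466 - 16307 = -33773)
I = 10228603044 (I = (22528 - 74*(1 + 140*(-151)))*(9162 - 2716) = (22528 - 74*(1 - 21140))*6446 = (22528 - 74*(-21139))*6446 = (22528 + 1564286)*6446 = 1586814*6446 = 10228603044)
r + I = -33773 + 10228603044 = 10228569271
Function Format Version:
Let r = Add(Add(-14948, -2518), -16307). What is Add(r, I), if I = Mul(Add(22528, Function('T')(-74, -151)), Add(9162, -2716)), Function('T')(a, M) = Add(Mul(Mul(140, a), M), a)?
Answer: 10228569271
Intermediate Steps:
Function('T')(a, M) = Add(a, Mul(140, M, a)) (Function('T')(a, M) = Add(Mul(140, M, a), a) = Add(a, Mul(140, M, a)))
r = -33773 (r = Add(-17466, -16307) = -33773)
I = 10228603044 (I = Mul(Add(22528, Mul(-74, Add(1, Mul(140, -151)))), Add(9162, -2716)) = Mul(Add(22528, Mul(-74, Add(1, -21140))), 6446) = Mul(Add(22528, Mul(-74, -21139)), 6446) = Mul(Add(22528, 1564286), 6446) = Mul(1586814, 6446) = 10228603044)
Add(r, I) = Add(-33773, 10228603044) = 10228569271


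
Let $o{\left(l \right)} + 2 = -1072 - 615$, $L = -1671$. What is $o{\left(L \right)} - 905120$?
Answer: $-906809$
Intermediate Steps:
$o{\left(l \right)} = -1689$ ($o{\left(l \right)} = -2 - 1687 = -1689$)
$o{\left(L \right)} - 905120 = -1689 - 905120 = -906809$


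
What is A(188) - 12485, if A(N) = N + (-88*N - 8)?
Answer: -28849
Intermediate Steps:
A(N) = -8 - 87*N (A(N) = N + (-8 - 88*N) = -8 - 87*N)
A(188) - 12485 = (-8 - 87*188) - 12485 = (-8 - 16356) - 12485 = -16364 - 12485 = -28849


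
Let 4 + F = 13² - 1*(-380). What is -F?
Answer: -545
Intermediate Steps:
F = 545 (F = -4 + (13² - 1*(-380)) = -4 + (169 + 380) = -4 + 549 = 545)
-F = -1*545 = -545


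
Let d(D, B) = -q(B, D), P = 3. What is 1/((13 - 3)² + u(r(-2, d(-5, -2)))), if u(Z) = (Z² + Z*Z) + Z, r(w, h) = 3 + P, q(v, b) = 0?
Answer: 1/178 ≈ 0.0056180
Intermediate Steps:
d(D, B) = 0 (d(D, B) = -1*0 = 0)
r(w, h) = 6 (r(w, h) = 3 + 3 = 6)
u(Z) = Z + 2*Z² (u(Z) = (Z² + Z²) + Z = 2*Z² + Z = Z + 2*Z²)
1/((13 - 3)² + u(r(-2, d(-5, -2)))) = 1/((13 - 3)² + 6*(1 + 2*6)) = 1/(10² + 6*(1 + 12)) = 1/(100 + 6*13) = 1/(100 + 78) = 1/178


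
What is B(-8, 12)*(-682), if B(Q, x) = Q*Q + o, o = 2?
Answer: -45012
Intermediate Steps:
B(Q, x) = 2 + Q² (B(Q, x) = Q*Q + 2 = Q² + 2 = 2 + Q²)
B(-8, 12)*(-682) = (2 + (-8)²)*(-682) = (2 + 64)*(-682) = 66*(-682) = -45012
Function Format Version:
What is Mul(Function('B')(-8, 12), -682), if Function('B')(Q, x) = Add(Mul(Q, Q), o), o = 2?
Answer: -45012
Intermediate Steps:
Function('B')(Q, x) = Add(2, Pow(Q, 2)) (Function('B')(Q, x) = Add(Mul(Q, Q), 2) = Add(Pow(Q, 2), 2) = Add(2, Pow(Q, 2)))
Mul(Function('B')(-8, 12), -682) = Mul(Add(2, Pow(-8, 2)), -682) = Mul(Add(2, 64), -682) = Mul(66, -682) = -45012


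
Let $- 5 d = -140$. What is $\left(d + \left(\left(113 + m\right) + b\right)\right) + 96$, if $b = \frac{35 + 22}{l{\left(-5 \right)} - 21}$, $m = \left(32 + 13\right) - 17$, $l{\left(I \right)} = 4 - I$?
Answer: $\frac{1041}{4} \approx 260.25$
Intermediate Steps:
$d = 28$ ($d = \left(- \frac{1}{5}\right) \left(-140\right) = 28$)
$m = 28$ ($m = 45 - 17 = 28$)
$b = - \frac{19}{4}$ ($b = \frac{35 + 22}{\left(4 - -5\right) - 21} = \frac{57}{\left(4 + 5\right) - 21} = \frac{57}{9 - 21} = \frac{57}{-12} = 57 \left(- \frac{1}{12}\right) = - \frac{19}{4} \approx -4.75$)
$\left(d + \left(\left(113 + m\right) + b\right)\right) + 96 = \left(28 + \left(\left(113 + 28\right) - \frac{19}{4}\right)\right) + 96 = \left(28 + \left(141 - \frac{19}{4}\right)\right) + 96 = \left(28 + \frac{545}{4}\right) + 96 = \frac{657}{4} + 96 = \frac{1041}{4}$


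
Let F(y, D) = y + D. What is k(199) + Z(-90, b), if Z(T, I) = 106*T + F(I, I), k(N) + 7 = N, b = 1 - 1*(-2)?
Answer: -9342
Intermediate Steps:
F(y, D) = D + y
b = 3 (b = 1 + 2 = 3)
k(N) = -7 + N
Z(T, I) = 2*I + 106*T (Z(T, I) = 106*T + (I + I) = 106*T + 2*I = 2*I + 106*T)
k(199) + Z(-90, b) = (-7 + 199) + (2*3 + 106*(-90)) = 192 + (6 - 9540) = 192 - 9534 = -9342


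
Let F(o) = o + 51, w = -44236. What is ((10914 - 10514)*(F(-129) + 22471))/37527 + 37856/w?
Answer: 14100359896/59287299 ≈ 237.83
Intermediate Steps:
F(o) = 51 + o
((10914 - 10514)*(F(-129) + 22471))/37527 + 37856/w = ((10914 - 10514)*((51 - 129) + 22471))/37527 + 37856/(-44236) = (400*(-78 + 22471))*(1/37527) + 37856*(-1/44236) = (400*22393)*(1/37527) - 9464/11059 = 8957200*(1/37527) - 9464/11059 = 1279600/5361 - 9464/11059 = 14100359896/59287299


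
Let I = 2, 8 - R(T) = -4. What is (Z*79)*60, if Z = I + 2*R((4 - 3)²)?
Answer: 123240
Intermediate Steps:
R(T) = 12 (R(T) = 8 - 1*(-4) = 8 + 4 = 12)
Z = 26 (Z = 2 + 2*12 = 2 + 24 = 26)
(Z*79)*60 = (26*79)*60 = 2054*60 = 123240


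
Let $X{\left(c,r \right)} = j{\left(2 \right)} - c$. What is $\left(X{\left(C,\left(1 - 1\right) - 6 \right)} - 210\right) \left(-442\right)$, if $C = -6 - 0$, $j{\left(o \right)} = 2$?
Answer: $89284$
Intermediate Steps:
$C = -6$ ($C = -6 + 0 = -6$)
$X{\left(c,r \right)} = 2 - c$
$\left(X{\left(C,\left(1 - 1\right) - 6 \right)} - 210\right) \left(-442\right) = \left(\left(2 - -6\right) - 210\right) \left(-442\right) = \left(\left(2 + 6\right) - 210\right) \left(-442\right) = \left(8 - 210\right) \left(-442\right) = \left(-202\right) \left(-442\right) = 89284$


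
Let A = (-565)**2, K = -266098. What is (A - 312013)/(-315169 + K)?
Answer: -7212/581267 ≈ -0.012407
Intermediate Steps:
A = 319225
(A - 312013)/(-315169 + K) = (319225 - 312013)/(-315169 - 266098) = 7212/(-581267) = 7212*(-1/581267) = -7212/581267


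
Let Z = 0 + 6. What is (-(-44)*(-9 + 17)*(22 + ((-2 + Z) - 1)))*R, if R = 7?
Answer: 61600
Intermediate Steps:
Z = 6
(-(-44)*(-9 + 17)*(22 + ((-2 + Z) - 1)))*R = -(-44)*(-9 + 17)*(22 + ((-2 + 6) - 1))*7 = -(-44)*8*(22 + (4 - 1))*7 = -(-44)*8*(22 + 3)*7 = -(-44)*8*25*7 = -(-44)*200*7 = -44*(-200)*7 = 8800*7 = 61600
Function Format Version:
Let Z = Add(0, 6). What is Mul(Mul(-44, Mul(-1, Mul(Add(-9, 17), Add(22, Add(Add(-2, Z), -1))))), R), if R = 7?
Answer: 61600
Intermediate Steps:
Z = 6
Mul(Mul(-44, Mul(-1, Mul(Add(-9, 17), Add(22, Add(Add(-2, Z), -1))))), R) = Mul(Mul(-44, Mul(-1, Mul(Add(-9, 17), Add(22, Add(Add(-2, 6), -1))))), 7) = Mul(Mul(-44, Mul(-1, Mul(8, Add(22, Add(4, -1))))), 7) = Mul(Mul(-44, Mul(-1, Mul(8, Add(22, 3)))), 7) = Mul(Mul(-44, Mul(-1, Mul(8, 25))), 7) = Mul(Mul(-44, Mul(-1, 200)), 7) = Mul(Mul(-44, -200), 7) = Mul(8800, 7) = 61600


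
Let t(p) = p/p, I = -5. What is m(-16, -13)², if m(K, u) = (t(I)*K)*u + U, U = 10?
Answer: 47524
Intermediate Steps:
t(p) = 1
m(K, u) = 10 + K*u (m(K, u) = (1*K)*u + 10 = K*u + 10 = 10 + K*u)
m(-16, -13)² = (10 - 16*(-13))² = (10 + 208)² = 218² = 47524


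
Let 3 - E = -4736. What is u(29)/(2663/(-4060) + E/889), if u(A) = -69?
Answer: -11859260/803473 ≈ -14.760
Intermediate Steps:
E = 4739 (E = 3 - 1*(-4736) = 3 + 4736 = 4739)
u(29)/(2663/(-4060) + E/889) = -69/(2663/(-4060) + 4739/889) = -69/(2663*(-1/4060) + 4739*(1/889)) = -69/(-2663/4060 + 677/127) = -69/2410419/515620 = -69*515620/2410419 = -11859260/803473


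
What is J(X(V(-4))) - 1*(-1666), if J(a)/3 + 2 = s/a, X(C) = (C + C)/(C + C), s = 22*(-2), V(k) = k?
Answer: 1528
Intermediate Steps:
s = -44
X(C) = 1 (X(C) = (2*C)/((2*C)) = (2*C)*(1/(2*C)) = 1)
J(a) = -6 - 132/a (J(a) = -6 + 3*(-44/a) = -6 - 132/a)
J(X(V(-4))) - 1*(-1666) = (-6 - 132/1) - 1*(-1666) = (-6 - 132*1) + 1666 = (-6 - 132) + 1666 = -138 + 1666 = 1528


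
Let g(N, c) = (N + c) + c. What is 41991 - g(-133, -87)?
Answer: 42298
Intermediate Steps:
g(N, c) = N + 2*c
41991 - g(-133, -87) = 41991 - (-133 + 2*(-87)) = 41991 - (-133 - 174) = 41991 - 1*(-307) = 41991 + 307 = 42298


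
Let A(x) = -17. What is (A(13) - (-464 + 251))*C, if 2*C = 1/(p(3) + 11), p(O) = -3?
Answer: 49/4 ≈ 12.250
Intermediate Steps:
C = 1/16 (C = 1/(2*(-3 + 11)) = (1/2)/8 = (1/2)*(1/8) = 1/16 ≈ 0.062500)
(A(13) - (-464 + 251))*C = (-17 - (-464 + 251))*(1/16) = (-17 - 1*(-213))*(1/16) = (-17 + 213)*(1/16) = 196*(1/16) = 49/4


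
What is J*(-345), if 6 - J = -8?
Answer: -4830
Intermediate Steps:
J = 14 (J = 6 - 1*(-8) = 6 + 8 = 14)
J*(-345) = 14*(-345) = -4830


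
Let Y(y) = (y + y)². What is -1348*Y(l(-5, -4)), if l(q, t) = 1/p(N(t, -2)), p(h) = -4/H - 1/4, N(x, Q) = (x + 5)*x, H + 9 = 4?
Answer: -2156800/121 ≈ -17825.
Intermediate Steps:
H = -5 (H = -9 + 4 = -5)
N(x, Q) = x*(5 + x) (N(x, Q) = (5 + x)*x = x*(5 + x))
p(h) = 11/20 (p(h) = -4/(-5) - 1/4 = -4*(-⅕) - 1*¼ = ⅘ - ¼ = 11/20)
l(q, t) = 20/11 (l(q, t) = 1/(11/20) = 20/11)
Y(y) = 4*y² (Y(y) = (2*y)² = 4*y²)
-1348*Y(l(-5, -4)) = -5392*(20/11)² = -5392*400/121 = -1348*1600/121 = -2156800/121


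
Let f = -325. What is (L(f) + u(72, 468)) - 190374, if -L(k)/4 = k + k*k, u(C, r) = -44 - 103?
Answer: -611721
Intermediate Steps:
u(C, r) = -147
L(k) = -4*k - 4*k**2 (L(k) = -4*(k + k*k) = -4*(k + k**2) = -4*k - 4*k**2)
(L(f) + u(72, 468)) - 190374 = (-4*(-325)*(1 - 325) - 147) - 190374 = (-4*(-325)*(-324) - 147) - 190374 = (-421200 - 147) - 190374 = -421347 - 190374 = -611721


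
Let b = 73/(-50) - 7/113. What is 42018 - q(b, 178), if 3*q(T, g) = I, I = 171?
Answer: 41961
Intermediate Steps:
b = -8599/5650 (b = 73*(-1/50) - 7*1/113 = -73/50 - 7/113 = -8599/5650 ≈ -1.5219)
q(T, g) = 57 (q(T, g) = (⅓)*171 = 57)
42018 - q(b, 178) = 42018 - 1*57 = 42018 - 57 = 41961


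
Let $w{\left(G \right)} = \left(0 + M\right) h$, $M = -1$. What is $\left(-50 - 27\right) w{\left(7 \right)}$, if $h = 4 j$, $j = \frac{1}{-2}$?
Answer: $-154$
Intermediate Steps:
$j = - \frac{1}{2} \approx -0.5$
$h = -2$ ($h = 4 \left(- \frac{1}{2}\right) = -2$)
$w{\left(G \right)} = 2$ ($w{\left(G \right)} = \left(0 - 1\right) \left(-2\right) = \left(-1\right) \left(-2\right) = 2$)
$\left(-50 - 27\right) w{\left(7 \right)} = \left(-50 - 27\right) 2 = \left(-77\right) 2 = -154$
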